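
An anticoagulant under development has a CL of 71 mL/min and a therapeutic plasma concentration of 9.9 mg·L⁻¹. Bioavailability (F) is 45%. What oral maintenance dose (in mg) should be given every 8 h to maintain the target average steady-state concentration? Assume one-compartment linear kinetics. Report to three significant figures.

CL = 71 mL/min = 71 × 0.06 = 4.260 L/h
At steady state, dose per interval replaces the amount cleared in that interval: F·D/τ = CL·Css.
D = CL × Css × τ / F = 4.260 × 9.9 × 8 / 0.45 = 749.8 mg

750 mg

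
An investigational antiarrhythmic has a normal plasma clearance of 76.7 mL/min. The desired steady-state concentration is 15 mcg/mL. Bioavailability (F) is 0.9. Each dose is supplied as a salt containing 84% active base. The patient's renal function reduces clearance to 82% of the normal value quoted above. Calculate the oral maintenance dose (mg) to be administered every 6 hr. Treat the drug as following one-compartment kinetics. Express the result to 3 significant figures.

Convert clearance: 76.7 mL/min × 60 min/h ÷ 1000 mL/L = 4.602 L/h
Patient clearance = 0.82 × 4.602 = 3.774 L/h
D = CL × Css × τ / F / S = 3.774 × 15 × 6 / 0.9 / 0.84 = 449.3 mg

449 mg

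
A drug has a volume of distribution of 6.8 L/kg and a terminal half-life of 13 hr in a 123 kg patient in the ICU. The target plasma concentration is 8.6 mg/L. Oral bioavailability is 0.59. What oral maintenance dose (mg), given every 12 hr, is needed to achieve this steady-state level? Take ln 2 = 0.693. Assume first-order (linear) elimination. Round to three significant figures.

Total Vd = 6.8 × 123 = 836.4 L
CL = ln 2 · Vd / t½ = 0.693 × 836.4 / 13 = 44.59 L/h
D = CL × Css × τ / F = 44.59 × 8.6 × 12 / 0.59 = 7799 mg

7800 mg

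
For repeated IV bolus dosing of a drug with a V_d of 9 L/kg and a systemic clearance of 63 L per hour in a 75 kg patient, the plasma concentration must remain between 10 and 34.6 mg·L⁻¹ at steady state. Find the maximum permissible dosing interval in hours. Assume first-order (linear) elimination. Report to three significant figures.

Vd(total) = 75 kg × 9 L/kg = 675.0 L
k = CL / Vd = 63.00 / 675.0 = 0.09333 h⁻¹
Between IV bolus doses, concentration decays as C = C₀·e^(−kτ), so C_peak/C_trough = e^(kτ).
τ_max = ln(C_peak/C_trough) / k = ln(34.6/10) / 0.09333 = 1.241 / 0.09333 = 13.30 h

13.3 h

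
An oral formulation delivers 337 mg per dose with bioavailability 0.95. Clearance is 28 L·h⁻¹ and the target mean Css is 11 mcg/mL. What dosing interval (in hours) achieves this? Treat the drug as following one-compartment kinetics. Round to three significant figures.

F·D/τ = CL·Css → τ = F·D / (CL·Css).
τ = 0.95 × 337 / (28 × 11) = 1.039 h

1.04 h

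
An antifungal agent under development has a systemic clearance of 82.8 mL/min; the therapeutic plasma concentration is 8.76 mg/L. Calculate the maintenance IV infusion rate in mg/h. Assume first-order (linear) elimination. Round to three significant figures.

43.5 mg/h

CL = 82.8 mL/min × 60/1000 = 4.968 L/h
R₀ = 4.968 × 8.76 = 43.52 mg/h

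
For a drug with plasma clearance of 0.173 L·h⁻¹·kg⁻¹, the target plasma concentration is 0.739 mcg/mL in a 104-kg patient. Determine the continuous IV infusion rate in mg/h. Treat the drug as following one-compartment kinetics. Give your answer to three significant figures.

13.3 mg/h

CL = 0.173 L·h⁻¹·kg⁻¹ × 104 kg = 17.99 L/h
Rate = CL × Css = 17.99 × 0.739 = 13.29 mg/h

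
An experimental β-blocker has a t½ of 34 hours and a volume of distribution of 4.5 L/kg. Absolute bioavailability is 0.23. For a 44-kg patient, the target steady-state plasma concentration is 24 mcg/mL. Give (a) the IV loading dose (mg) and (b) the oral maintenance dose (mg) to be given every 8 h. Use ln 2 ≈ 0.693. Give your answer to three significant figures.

Vd = 4.5 L/kg × 44 kg = 198.0 L
LD = Vd × C = 198.0 × 24 = 4752 mg
CL = 0.693 × Vd / t½ = 0.693 × 198.0 / 34 = 4.036 L/h
D = CL × Css × τ / F = 4.036 × 24 × 8 / 0.23 = 3369 mg

(a) 4750 mg; (b) 3370 mg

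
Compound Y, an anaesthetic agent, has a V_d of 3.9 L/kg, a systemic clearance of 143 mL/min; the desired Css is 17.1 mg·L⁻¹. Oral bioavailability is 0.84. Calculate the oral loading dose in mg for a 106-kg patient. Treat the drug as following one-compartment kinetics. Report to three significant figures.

Total Vd = 3.9 × 106 = 413.4 L
LD is governed by Vd — clearance does not enter the loading-dose calculation.
LD = Vd × C / F = 413.4 × 17.10 / 0.84 = 8416 mg

8420 mg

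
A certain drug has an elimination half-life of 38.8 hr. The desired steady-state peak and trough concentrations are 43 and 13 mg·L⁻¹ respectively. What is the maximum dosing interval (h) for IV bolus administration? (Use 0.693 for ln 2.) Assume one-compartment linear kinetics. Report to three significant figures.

67.0 h

k = 0.693 / t½ = 0.693 / 38.8 = 0.01786 h⁻¹
Between IV bolus doses, concentration decays as C = C₀·e^(−kτ), so C_peak/C_trough = e^(kτ).
τ_max = ln(C_peak/C_trough) / k = ln(43/13) / 0.01786 = 1.196 / 0.01786 = 66.97 h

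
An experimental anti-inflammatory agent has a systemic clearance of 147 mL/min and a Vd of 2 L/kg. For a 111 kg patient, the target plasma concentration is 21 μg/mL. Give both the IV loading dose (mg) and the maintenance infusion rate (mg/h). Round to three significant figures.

Vd = 2 L/kg × 111 kg = 222.0 L
Loading: fill Vd to C_target → 222.0 L × 21 mg/L = 4662 mg
Convert clearance: 147 mL/min × 60 min/h ÷ 1000 mL/L = 8.820 L/h
Infusion rate = 8.820 L/h × 21 mg/L = 185.2 mg/h

(a) 4660 mg; (b) 185 mg/h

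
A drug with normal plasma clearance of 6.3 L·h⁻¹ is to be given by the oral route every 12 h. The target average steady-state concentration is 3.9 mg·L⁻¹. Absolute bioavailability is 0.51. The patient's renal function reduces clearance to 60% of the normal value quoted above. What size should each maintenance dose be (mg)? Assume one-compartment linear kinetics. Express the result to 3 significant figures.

347 mg

Patient clearance = 0.6 × 6.300 = 3.780 L/h
D = CL × Css × τ / F = 3.780 × 3.9 × 12 / 0.51 = 346.9 mg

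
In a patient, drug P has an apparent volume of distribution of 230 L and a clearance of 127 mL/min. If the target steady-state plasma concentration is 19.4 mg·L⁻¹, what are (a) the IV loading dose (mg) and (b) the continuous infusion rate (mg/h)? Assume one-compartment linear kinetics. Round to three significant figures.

(a) 4460 mg; (b) 148 mg/h

Loading dose = Vd × C = 230.0 × 19.4 = 4462 mg
CL = 127 mL/min × 60/1000 = 7.620 L/h
Infusion rate = 7.620 L/h × 19.4 mg/L = 147.8 mg/h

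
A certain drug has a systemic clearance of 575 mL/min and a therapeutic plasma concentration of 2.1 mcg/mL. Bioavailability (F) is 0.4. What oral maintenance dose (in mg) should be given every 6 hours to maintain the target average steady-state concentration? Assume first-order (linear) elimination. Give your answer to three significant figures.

CL = 575 mL/min × 60/1000 = 34.50 L/h
D = CL × Css × τ / F = 34.50 × 2.1 × 6 / 0.4 = 1087 mg

1090 mg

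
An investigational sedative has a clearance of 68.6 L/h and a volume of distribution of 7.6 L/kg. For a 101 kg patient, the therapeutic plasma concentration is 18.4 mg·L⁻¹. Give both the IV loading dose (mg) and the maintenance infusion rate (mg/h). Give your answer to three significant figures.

Vd = 7.6 L/kg × 101 kg = 767.6 L
Loading dose = Vd × C = 767.6 × 18.4 = 14120 mg
Maintenance infusion rate = CL × Css = 68.60 × 18.4 = 1262 mg/h

(a) 14100 mg; (b) 1260 mg/h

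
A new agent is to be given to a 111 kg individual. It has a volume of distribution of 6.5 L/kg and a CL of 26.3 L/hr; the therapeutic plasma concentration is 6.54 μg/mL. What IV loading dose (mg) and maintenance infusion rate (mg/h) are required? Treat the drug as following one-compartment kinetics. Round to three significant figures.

Vd(total) = 111 kg × 6.5 L/kg = 721.5 L
Loading: fill Vd to C_target → 721.5 L × 6.54 mg/L = 4719 mg
Maintenance infusion rate = CL × Css = 26.30 × 6.54 = 172.0 mg/h

(a) 4720 mg; (b) 172 mg/h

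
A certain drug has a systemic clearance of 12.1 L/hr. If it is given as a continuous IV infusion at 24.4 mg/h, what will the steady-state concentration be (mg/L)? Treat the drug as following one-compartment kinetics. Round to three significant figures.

2.02 mg/L

Css = rate / CL = 24.4 / 12.10 = 2.017 mg/L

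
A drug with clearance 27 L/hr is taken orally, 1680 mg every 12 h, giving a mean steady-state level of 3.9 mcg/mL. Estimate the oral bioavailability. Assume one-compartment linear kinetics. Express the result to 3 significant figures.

F·D/τ = CL·Css at steady state → F = CL·Css·τ / D.
F = 27 × 3.9 × 12 / 1680 = 0.752

0.752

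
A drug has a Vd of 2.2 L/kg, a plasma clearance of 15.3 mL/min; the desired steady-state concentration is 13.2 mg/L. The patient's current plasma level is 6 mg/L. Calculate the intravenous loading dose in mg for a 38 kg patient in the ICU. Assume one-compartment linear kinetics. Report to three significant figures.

602 mg

Total Vd = 2.2 × 38 = 83.60 L
LD is governed by Vd — clearance does not enter the loading-dose calculation.
Concentration deficit ΔC = 13.2 − 6 = 7.200 mg/L
LD = Vd × ΔC = 83.60 × 7.200 = 601.9 mg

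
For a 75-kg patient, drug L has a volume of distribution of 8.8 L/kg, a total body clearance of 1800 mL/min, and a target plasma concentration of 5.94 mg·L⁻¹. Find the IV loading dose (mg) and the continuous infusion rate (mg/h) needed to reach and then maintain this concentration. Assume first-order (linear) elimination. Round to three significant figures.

Total Vd = 8.8 × 75 = 660.0 L
Loading: fill Vd to C_target → 660.0 L × 5.94 mg/L = 3920 mg
CL = 1800 mL/min × 60/1000 = 108.0 L/h
Infusion rate = 108.0 L/h × 5.94 mg/L = 641.5 mg/h

(a) 3920 mg; (b) 642 mg/h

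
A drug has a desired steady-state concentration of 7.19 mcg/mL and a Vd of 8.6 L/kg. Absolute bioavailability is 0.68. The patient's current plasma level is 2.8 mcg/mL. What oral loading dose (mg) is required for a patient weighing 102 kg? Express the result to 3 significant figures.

Vd = 8.6 L/kg × 102 kg = 877.2 L
Concentration deficit ΔC = 7.19 − 2.8 = 4.390 mg/L
LD = Vd × ΔC / F = 877.2 × 4.390 / 0.68 = 5663 mg

5660 mg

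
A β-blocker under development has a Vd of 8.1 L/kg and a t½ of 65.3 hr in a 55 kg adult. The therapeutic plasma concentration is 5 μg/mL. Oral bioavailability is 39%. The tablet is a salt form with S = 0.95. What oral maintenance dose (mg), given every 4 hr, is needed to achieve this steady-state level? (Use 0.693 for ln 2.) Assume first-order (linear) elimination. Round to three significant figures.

255 mg

Vd(total) = 55 kg × 8.1 L/kg = 445.5 L
CL = ln 2 · Vd / t½ = 0.693 × 445.5 / 65.3 = 4.728 L/h
D = CL × Css × τ / F / S = 4.728 × 5 × 4 / 0.39 / 0.95 = 255.2 mg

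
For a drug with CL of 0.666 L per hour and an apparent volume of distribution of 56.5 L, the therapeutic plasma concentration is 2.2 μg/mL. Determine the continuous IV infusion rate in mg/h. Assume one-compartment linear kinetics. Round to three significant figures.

Vd does not affect the maintenance rate; only clearance governs steady-state input.
R₀ = 0.6660 × 2.2 = 1.465 mg/h

1.47 mg/h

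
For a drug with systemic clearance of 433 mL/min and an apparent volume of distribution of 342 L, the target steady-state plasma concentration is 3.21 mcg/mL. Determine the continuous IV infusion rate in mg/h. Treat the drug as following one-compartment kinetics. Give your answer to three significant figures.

83.4 mg/h

CL = 433 mL/min = 433 × 0.06 = 25.98 L/h
Rate = CL × Css = 25.98 × 3.21 = 83.40 mg/h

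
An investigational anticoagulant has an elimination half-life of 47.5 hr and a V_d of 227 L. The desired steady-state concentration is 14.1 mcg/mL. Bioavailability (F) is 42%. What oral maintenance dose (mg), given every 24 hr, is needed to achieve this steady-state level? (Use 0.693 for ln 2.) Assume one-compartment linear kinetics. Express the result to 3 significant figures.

CL = ln 2 · Vd / t½ = 0.693 × 227.0 / 47.5 = 3.312 L/h
D = CL × Css × τ / F = 3.312 × 14.1 × 24 / 0.42 = 2669 mg

2670 mg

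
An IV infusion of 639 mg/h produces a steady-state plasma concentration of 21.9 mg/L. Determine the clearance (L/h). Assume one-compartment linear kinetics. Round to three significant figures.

29.2 L/h

At steady state, infusion rate = CL × Css, so CL = rate / Css.
CL = 639 / 21.9 = 29.18 L/h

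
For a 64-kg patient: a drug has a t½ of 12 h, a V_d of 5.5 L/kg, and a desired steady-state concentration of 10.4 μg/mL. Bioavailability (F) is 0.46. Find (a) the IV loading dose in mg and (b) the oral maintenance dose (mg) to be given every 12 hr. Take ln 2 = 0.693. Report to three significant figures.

(a) 3660 mg; (b) 5520 mg

Total Vd = 5.5 × 64 = 352.0 L
LD = Vd × C = 352.0 × 10.4 = 3661 mg
CL = 0.693 × Vd / t½ = 0.693 × 352.0 / 12 = 20.33 L/h
D = CL × Css × τ / F = 20.33 × 10.4 × 12 / 0.46 = 5516 mg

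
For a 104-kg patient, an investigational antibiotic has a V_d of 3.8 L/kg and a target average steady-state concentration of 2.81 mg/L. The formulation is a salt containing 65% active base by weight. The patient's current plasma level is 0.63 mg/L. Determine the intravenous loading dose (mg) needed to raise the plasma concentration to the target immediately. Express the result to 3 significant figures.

1330 mg

Vd = 3.8 L/kg × 104 kg = 395.2 L
Concentration deficit ΔC = 2.81 − 0.63 = 2.180 mg/L
LD = Vd × ΔC / S = 395.2 × 2.180 / 0.65 = 1325 mg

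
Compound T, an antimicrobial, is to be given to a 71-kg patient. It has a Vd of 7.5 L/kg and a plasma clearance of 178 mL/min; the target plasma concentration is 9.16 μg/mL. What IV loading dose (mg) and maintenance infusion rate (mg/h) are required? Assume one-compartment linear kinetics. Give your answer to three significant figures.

(a) 4880 mg; (b) 97.8 mg/h

Total Vd = 7.5 × 71 = 532.5 L
Loading dose = Vd × C = 532.5 × 9.16 = 4878 mg
Convert clearance: 178 mL/min × 60 min/h ÷ 1000 mL/L = 10.68 L/h
Maintenance infusion rate = CL × Css = 10.68 × 9.16 = 97.83 mg/h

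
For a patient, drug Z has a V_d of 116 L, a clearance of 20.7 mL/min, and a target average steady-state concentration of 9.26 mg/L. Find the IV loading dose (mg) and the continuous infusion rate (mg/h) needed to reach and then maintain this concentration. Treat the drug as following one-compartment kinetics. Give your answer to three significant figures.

(a) 1070 mg; (b) 11.5 mg/h

LD = Vd · C_target = 116.0 × 9.26 = 1074 mg
CL = 20.7 mL/min × 60/1000 = 1.242 L/h
Maintenance infusion rate = CL × Css = 1.242 × 9.26 = 11.50 mg/h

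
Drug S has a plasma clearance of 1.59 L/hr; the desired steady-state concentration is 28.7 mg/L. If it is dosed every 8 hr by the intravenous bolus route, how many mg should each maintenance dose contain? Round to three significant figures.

D = CL × Css × τ = 1.590 × 28.7 × 8 = 365.1 mg

365 mg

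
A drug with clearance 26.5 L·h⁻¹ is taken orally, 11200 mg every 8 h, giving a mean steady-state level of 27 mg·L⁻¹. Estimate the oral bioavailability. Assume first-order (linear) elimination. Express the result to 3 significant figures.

0.511

F·D/τ = CL·Css at steady state → F = CL·Css·τ / D.
F = 26.5 × 27 × 8 / 11200 = 0.511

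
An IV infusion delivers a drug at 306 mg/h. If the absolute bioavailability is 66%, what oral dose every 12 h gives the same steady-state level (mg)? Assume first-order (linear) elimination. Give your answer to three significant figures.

5560 mg

To maintain the same Css, the systemic dosing rate must be unchanged: F·D/τ = infusion rate.
D = rate × τ / F = 306 × 12 / 0.66 = 5564 mg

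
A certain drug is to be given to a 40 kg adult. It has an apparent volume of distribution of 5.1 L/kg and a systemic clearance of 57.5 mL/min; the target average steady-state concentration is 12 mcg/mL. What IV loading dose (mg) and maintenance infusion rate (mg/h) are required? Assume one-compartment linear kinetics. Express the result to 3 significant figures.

Total Vd = 5.1 × 40 = 204.0 L
LD = Vd · C_target = 204.0 × 12 = 2448 mg
CL = 57.5 mL/min × 60/1000 = 3.450 L/h
Maintenance infusion rate = CL × Css = 3.450 × 12 = 41.40 mg/h

(a) 2450 mg; (b) 41.4 mg/h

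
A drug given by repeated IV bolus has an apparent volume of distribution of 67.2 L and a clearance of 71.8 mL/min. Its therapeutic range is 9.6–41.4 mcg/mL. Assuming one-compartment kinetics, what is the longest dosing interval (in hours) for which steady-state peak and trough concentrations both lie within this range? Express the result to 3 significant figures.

Convert clearance: 71.8 mL/min × 60 min/h ÷ 1000 mL/L = 4.308 L/h
k = CL / Vd = 4.308 / 67.20 = 0.06411 h⁻¹
Between IV bolus doses, concentration decays as C = C₀·e^(−kτ), so C_peak/C_trough = e^(kτ).
τ_max = ln(C_peak/C_trough) / k = ln(41.4/9.6) / 0.06411 = 1.462 / 0.06411 = 22.80 h

22.8 h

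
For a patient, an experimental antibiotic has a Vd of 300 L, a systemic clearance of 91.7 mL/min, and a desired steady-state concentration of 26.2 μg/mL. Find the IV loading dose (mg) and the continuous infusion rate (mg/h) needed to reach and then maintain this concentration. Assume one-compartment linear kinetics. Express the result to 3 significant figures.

LD = Vd · C_target = 300.0 × 26.2 = 7860 mg
CL = 91.7 mL/min = 91.7 × 0.06 = 5.502 L/h
Maintenance: replace elimination → rate = CL × Css = 5.502 × 26.2 = 144.2 mg/h

(a) 7860 mg; (b) 144 mg/h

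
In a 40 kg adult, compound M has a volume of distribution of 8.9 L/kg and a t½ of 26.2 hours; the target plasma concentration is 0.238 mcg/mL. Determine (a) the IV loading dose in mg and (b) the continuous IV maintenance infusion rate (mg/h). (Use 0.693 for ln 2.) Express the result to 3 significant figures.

(a) 84.7 mg; (b) 2.24 mg/h

Total Vd = 8.9 × 40 = 356.0 L
LD = Vd × C = 356.0 × 0.238 = 84.73 mg
CL = 0.693 × Vd / t½ = 0.693 × 356.0 / 26.2 = 9.416 L/h
Infusion rate = CL × Css = 9.416 × 0.238 = 2.241 mg/h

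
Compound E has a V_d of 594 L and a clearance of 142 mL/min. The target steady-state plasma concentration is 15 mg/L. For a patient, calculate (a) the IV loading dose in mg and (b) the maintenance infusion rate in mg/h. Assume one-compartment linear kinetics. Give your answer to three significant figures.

(a) 8910 mg; (b) 128 mg/h

Loading dose = Vd × C = 594.0 × 15 = 8910 mg
CL = 142 mL/min × 60/1000 = 8.520 L/h
Maintenance: replace elimination → rate = CL × Css = 8.520 × 15 = 127.8 mg/h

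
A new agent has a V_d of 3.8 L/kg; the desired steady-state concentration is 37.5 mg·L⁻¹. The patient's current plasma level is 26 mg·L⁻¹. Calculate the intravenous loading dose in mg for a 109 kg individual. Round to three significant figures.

4760 mg

Vd = 3.8 L/kg × 109 kg = 414.2 L
Concentration deficit ΔC = 37.5 − 26 = 11.50 mg/L
LD = Vd × ΔC = 414.2 × 11.50 = 4763 mg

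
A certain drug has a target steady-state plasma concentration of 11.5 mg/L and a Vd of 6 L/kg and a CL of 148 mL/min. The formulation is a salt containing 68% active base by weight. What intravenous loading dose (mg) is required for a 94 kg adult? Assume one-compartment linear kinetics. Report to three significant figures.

Vd(total) = 94 kg × 6 L/kg = 564.0 L
LD is governed by Vd — clearance does not enter the loading-dose calculation.
LD = Vd × C / S = 564.0 × 11.50 / 0.68 = 9538 mg

9540 mg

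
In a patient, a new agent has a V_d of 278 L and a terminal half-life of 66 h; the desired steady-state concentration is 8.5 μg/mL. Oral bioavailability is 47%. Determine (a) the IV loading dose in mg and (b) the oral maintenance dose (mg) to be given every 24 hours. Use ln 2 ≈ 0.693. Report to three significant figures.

(a) 2360 mg; (b) 1270 mg

LD = Vd × C = 278.0 × 8.5 = 2363 mg
CL = 0.693 × Vd / t½ = 0.693 × 278.0 / 66 = 2.919 L/h
D = CL × Css × τ / F = 2.919 × 8.5 × 24 / 0.47 = 1267 mg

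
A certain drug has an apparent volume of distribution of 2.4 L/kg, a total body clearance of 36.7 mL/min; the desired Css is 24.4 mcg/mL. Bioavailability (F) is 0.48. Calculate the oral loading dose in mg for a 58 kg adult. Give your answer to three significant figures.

7080 mg

Vd = 2.4 L/kg × 58 kg = 139.2 L
LD = Vd × C / F = 139.2 × 24.40 / 0.48 = 7076 mg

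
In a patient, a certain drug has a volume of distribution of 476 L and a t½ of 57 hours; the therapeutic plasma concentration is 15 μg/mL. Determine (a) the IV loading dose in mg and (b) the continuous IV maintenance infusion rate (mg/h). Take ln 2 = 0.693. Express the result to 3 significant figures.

LD = Vd × C = 476.0 × 15 = 7140 mg
CL = 0.693 × Vd / t½ = 0.693 × 476.0 / 57 = 5.787 L/h
Infusion rate = CL × Css = 5.787 × 15 = 86.81 mg/h

(a) 7140 mg; (b) 86.8 mg/h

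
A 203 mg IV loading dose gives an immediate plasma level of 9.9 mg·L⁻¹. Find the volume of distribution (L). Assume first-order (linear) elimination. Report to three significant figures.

Immediately after an IV bolus, C₀ = Dose / Vd, so Vd = Dose / C₀.
Vd = 203 / 9.9 = 20.51 L

20.5 L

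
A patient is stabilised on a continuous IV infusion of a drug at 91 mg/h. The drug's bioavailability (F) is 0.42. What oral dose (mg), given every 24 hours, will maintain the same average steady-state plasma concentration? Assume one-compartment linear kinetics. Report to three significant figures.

5200 mg

To maintain the same Css, the systemic dosing rate must be unchanged: F·D/τ = infusion rate.
D = rate × τ / F = 91 × 24 / 0.42 = 5200 mg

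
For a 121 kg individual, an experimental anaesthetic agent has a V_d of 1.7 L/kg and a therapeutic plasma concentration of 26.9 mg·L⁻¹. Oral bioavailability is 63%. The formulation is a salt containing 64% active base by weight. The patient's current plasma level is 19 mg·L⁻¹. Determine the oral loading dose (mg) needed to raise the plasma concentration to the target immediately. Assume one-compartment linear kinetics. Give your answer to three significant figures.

Total Vd = 1.7 × 121 = 205.7 L
Concentration deficit ΔC = 26.9 − 19 = 7.900 mg/L
LD = Vd × ΔC / F / S = 205.7 × 7.900 / 0.63 / 0.64 = 4030 mg

4030 mg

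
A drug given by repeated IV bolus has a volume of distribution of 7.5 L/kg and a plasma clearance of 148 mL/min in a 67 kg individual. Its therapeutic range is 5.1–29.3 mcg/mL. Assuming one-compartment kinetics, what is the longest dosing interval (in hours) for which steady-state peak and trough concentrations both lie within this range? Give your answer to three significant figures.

98.9 h

Vd(total) = 67 kg × 7.5 L/kg = 502.5 L
CL = 148 mL/min = 148 × 0.06 = 8.880 L/h
k = CL / Vd = 8.880 / 502.5 = 0.01767 h⁻¹
Between IV bolus doses, concentration decays as C = C₀·e^(−kτ), so C_peak/C_trough = e^(kτ).
τ_max = ln(C_peak/C_trough) / k = ln(29.3/5.1) / 0.01767 = 1.748 / 0.01767 = 98.92 h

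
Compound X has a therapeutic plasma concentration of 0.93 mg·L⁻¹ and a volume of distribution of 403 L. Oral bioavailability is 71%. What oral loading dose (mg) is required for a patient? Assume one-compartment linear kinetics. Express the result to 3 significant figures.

The loading dose fills Vd to the target concentration.
LD = Vd × C / F = 403.0 × 0.9300 / 0.71 = 527.9 mg

528 mg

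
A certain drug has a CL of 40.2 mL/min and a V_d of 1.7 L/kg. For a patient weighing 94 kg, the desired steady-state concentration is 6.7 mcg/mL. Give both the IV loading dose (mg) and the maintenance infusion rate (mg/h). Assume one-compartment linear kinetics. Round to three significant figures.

(a) 1070 mg; (b) 16.2 mg/h

Vd(total) = 94 kg × 1.7 L/kg = 159.8 L
LD = Vd · C_target = 159.8 × 6.7 = 1071 mg
Convert clearance: 40.2 mL/min × 60 min/h ÷ 1000 mL/L = 2.412 L/h
Maintenance: replace elimination → rate = CL × Css = 2.412 × 6.7 = 16.16 mg/h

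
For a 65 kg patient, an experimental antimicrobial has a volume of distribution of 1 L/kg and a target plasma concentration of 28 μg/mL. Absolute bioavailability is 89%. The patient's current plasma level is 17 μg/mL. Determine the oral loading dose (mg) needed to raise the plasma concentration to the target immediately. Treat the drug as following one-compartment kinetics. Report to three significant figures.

Vd(total) = 65 kg × 1 L/kg = 65.00 L
Concentration deficit ΔC = 28 − 17 = 11.00 mg/L
LD = Vd × ΔC / F = 65.00 × 11.00 / 0.89 = 803.4 mg

803 mg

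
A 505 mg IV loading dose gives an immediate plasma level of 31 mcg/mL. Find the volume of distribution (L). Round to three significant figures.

16.3 L

Immediately after an IV bolus, C₀ = Dose / Vd, so Vd = Dose / C₀.
Vd = 505 / 31 = 16.29 L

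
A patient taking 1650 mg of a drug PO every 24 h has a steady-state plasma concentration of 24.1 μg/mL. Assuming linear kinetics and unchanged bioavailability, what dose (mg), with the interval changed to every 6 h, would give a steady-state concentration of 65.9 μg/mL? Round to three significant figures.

1130 mg

With linear kinetics, Css is proportional to dose rate (D/τ) at fixed clearance.
D₂ = D₁ × (Css,target / Css,current) × (τ₂/τ₁) = 1650 × (65.9/24.1) × (6/24) = 1128 mg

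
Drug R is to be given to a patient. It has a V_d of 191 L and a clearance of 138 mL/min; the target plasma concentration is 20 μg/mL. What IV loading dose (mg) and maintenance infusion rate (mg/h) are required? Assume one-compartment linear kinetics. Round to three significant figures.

Loading dose = Vd × C = 191.0 × 20 = 3820 mg
CL = 138 mL/min × 60/1000 = 8.280 L/h
Infusion rate = 8.280 L/h × 20 mg/L = 165.6 mg/h

(a) 3820 mg; (b) 166 mg/h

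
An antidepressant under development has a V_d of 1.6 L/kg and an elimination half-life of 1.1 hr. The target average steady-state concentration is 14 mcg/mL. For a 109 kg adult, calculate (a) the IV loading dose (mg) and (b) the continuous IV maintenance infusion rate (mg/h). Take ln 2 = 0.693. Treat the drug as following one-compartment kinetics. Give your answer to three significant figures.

(a) 2440 mg; (b) 1540 mg/h

Vd(total) = 109 kg × 1.6 L/kg = 174.4 L
LD = Vd × C = 174.4 × 14 = 2442 mg
CL = 0.693 × Vd / t½ = 0.693 × 174.4 / 1.1 = 109.9 L/h
Infusion rate = CL × Css = 109.9 × 14 = 1539 mg/h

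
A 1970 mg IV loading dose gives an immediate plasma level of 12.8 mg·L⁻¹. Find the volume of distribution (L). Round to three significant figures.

154 L

Immediately after an IV bolus, C₀ = Dose / Vd, so Vd = Dose / C₀.
Vd = 1970 / 12.8 = 153.9 L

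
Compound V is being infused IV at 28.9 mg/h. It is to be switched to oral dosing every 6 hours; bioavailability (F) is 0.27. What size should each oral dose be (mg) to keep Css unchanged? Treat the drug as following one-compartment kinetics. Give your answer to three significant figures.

To maintain the same Css, the systemic dosing rate must be unchanged: F·D/τ = infusion rate.
D = rate × τ / F = 28.9 × 6 / 0.27 = 642.2 mg

642 mg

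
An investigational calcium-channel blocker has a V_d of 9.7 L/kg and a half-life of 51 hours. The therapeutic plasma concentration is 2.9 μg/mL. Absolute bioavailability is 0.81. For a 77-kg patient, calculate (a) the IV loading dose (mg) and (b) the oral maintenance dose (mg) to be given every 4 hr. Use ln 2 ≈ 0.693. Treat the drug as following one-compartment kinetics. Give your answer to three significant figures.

(a) 2170 mg; (b) 145 mg

Vd(total) = 77 kg × 9.7 L/kg = 746.9 L
LD = Vd × C = 746.9 × 2.9 = 2166 mg
CL = 0.693 × Vd / t½ = 0.693 × 746.9 / 51 = 10.15 L/h
D = CL × Css × τ / F = 10.15 × 2.9 × 4 / 0.81 = 145.4 mg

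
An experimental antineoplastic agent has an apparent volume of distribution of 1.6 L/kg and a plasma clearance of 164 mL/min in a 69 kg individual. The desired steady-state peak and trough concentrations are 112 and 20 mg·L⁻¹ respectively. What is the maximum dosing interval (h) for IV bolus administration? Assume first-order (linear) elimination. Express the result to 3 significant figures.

19.3 h

Vd(total) = 69 kg × 1.6 L/kg = 110.4 L
CL = 164 mL/min = 164 × 0.06 = 9.840 L/h
k = CL / Vd = 9.840 / 110.4 = 0.08913 h⁻¹
Between IV bolus doses, concentration decays as C = C₀·e^(−kτ), so C_peak/C_trough = e^(kτ).
τ_max = ln(C_peak/C_trough) / k = ln(112/20) / 0.08913 = 1.723 / 0.08913 = 19.33 h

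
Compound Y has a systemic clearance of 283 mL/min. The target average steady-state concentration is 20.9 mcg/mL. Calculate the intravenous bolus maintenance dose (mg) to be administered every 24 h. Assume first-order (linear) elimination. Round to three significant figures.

8520 mg

CL = 283 mL/min = 283 × 0.06 = 16.98 L/h
D = CL × Css × τ = 16.98 × 20.9 × 24 = 8517 mg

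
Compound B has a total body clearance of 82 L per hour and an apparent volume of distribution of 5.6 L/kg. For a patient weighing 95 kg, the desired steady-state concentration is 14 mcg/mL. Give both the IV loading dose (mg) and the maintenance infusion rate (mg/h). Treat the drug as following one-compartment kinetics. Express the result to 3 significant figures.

Total Vd = 5.6 × 95 = 532.0 L
Loading dose = Vd × C = 532.0 × 14 = 7448 mg
Maintenance infusion rate = CL × Css = 82.00 × 14 = 1148 mg/h

(a) 7450 mg; (b) 1150 mg/h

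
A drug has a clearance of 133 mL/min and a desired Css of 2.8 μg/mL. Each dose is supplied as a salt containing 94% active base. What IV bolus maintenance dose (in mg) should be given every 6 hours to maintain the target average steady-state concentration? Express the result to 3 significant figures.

CL = 133 mL/min × 60/1000 = 7.980 L/h
D = CL × Css × τ / S = 7.980 × 2.8 × 6 / 0.94 = 142.6 mg

143 mg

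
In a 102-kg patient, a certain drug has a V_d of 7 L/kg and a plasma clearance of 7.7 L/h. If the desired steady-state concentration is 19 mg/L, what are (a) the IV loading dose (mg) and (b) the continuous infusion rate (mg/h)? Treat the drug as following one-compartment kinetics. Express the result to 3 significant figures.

(a) 13600 mg; (b) 146 mg/h

Total Vd = 7 × 102 = 714.0 L
Loading dose = Vd × C = 714.0 × 19 = 13570 mg
Maintenance infusion rate = CL × Css = 7.700 × 19 = 146.3 mg/h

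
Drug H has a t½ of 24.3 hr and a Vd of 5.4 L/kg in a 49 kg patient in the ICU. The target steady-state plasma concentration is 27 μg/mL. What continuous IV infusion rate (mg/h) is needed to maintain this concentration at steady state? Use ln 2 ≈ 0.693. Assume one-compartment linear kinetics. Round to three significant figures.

204 mg/h

Total Vd = 5.4 × 49 = 264.6 L
CL = 0.693 × Vd / t½ = 0.693 × 264.6 / 24.3 = 7.546 L/h
Infusion rate = CL × Css = 7.546 × 27 = 203.7 mg/h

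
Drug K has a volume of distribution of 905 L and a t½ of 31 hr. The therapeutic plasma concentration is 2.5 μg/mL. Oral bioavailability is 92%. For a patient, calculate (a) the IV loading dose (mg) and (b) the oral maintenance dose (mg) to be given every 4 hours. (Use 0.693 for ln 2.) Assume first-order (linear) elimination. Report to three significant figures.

(a) 2260 mg; (b) 220 mg

LD = Vd × C = 905.0 × 2.5 = 2263 mg
CL = 0.693 × Vd / t½ = 0.693 × 905.0 / 31 = 20.23 L/h
D = CL × Css × τ / F = 20.23 × 2.5 × 4 / 0.92 = 219.9 mg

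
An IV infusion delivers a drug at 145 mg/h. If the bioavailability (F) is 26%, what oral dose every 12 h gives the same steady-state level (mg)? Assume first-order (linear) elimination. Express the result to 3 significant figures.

To maintain the same Css, the systemic dosing rate must be unchanged: F·D/τ = infusion rate.
D = rate × τ / F = 145 × 12 / 0.26 = 6692 mg

6690 mg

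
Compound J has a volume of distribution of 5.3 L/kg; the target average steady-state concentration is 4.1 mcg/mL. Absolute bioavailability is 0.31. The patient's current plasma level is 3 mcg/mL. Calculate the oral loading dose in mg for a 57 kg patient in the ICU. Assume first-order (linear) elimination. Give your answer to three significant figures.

Vd = 5.3 L/kg × 57 kg = 302.1 L
The loading dose fills Vd to the target concentration.
Concentration deficit ΔC = 4.1 − 3 = 1.100 mg/L
LD = Vd × ΔC / F = 302.1 × 1.100 / 0.31 = 1072 mg

1070 mg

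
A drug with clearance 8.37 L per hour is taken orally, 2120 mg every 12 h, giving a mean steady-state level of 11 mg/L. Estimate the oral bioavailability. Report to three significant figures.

0.521

F·D/τ = CL·Css at steady state → F = CL·Css·τ / D.
F = 8.37 × 11 × 12 / 2120 = 0.521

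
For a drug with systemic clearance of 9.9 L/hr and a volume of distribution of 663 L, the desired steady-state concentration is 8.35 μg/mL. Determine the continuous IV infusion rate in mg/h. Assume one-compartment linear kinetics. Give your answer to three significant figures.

82.7 mg/h

Rate = CL × Css = 9.900 × 8.35 = 82.67 mg/h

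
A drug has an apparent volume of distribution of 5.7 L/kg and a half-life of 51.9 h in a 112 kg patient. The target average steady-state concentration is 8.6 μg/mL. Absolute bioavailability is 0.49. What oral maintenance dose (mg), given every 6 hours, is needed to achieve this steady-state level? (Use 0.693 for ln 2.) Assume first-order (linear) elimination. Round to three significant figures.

898 mg

Vd = 5.7 L/kg × 112 kg = 638.4 L
CL = ln 2 · Vd / t½ = 0.693 × 638.4 / 51.9 = 8.524 L/h
D = CL × Css × τ / F = 8.524 × 8.6 × 6 / 0.49 = 897.6 mg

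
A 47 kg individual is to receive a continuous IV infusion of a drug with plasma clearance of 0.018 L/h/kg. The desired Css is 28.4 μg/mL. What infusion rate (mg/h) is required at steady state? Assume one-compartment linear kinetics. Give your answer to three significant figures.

CL = 0.018 L/h/kg × 47 kg = 0.8460 L/h
R₀ = 0.8460 × 28.4 = 24.03 mg/h

24.0 mg/h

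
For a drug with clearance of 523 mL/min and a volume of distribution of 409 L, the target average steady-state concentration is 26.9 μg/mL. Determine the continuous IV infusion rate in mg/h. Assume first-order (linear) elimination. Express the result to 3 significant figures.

CL = 523 mL/min = 523 × 0.06 = 31.38 L/h
Maintenance depends on clearance, not Vd — rate in must match rate out.
Infusion rate = CL · Css = 31.38 L/h × 26.9 mg/L = 844.1 mg/h

844 mg/h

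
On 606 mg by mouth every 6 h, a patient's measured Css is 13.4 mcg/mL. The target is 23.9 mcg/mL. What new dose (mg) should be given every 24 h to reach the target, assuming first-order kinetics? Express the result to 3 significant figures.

For first-order elimination, Css ∝ F·D/(CL·τ); F and CL are unchanged, so Css ∝ D/τ.
D₂ = D₁ × (Css,target / Css,current) × (τ₂/τ₁) = 606 × (23.9/13.4) × (24/6) = 4323 mg

4320 mg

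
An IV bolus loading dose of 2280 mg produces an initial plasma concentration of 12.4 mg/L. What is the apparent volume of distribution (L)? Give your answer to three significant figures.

184 L

Immediately after an IV bolus, C₀ = Dose / Vd, so Vd = Dose / C₀.
Vd = 2280 / 12.4 = 183.9 L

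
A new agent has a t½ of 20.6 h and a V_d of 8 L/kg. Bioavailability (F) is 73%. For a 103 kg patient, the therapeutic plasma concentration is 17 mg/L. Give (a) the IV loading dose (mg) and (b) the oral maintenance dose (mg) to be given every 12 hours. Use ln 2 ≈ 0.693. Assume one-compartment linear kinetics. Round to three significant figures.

Vd = 8 L/kg × 103 kg = 824.0 L
LD = Vd × C = 824.0 × 17 = 14010 mg
CL = 0.693 × Vd / t½ = 0.693 × 824.0 / 20.6 = 27.72 L/h
D = CL × Css × τ / F = 27.72 × 17 × 12 / 0.73 = 7746 mg

(a) 14000 mg; (b) 7750 mg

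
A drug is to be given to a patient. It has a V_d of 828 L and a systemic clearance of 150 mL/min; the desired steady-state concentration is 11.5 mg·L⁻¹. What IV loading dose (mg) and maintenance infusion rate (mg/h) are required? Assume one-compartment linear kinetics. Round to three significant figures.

LD = Vd · C_target = 828.0 × 11.5 = 9522 mg
CL = 150 mL/min × 60/1000 = 9.000 L/h
Infusion rate = 9.000 L/h × 11.5 mg/L = 103.5 mg/h

(a) 9520 mg; (b) 104 mg/h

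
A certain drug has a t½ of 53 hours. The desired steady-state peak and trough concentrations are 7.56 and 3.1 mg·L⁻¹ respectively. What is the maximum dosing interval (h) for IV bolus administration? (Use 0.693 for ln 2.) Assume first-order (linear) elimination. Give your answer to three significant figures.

k = 0.693 / t½ = 0.693 / 53 = 0.01308 h⁻¹
Between IV bolus doses, concentration decays as C = C₀·e^(−kτ), so C_peak/C_trough = e^(kτ).
τ_max = ln(C_peak/C_trough) / k = ln(7.56/3.1) / 0.01308 = 0.8915 / 0.01308 = 68.16 h

68.2 h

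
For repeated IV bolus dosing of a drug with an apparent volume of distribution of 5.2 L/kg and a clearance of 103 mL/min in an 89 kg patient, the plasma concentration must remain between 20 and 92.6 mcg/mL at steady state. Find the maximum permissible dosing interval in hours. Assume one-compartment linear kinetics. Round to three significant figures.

Total Vd = 5.2 × 89 = 462.8 L
CL = 103 mL/min = 103 × 0.06 = 6.180 L/h
k = CL / Vd = 6.180 / 462.8 = 0.01335 h⁻¹
Between IV bolus doses, concentration decays as C = C₀·e^(−kτ), so C_peak/C_trough = e^(kτ).
τ_max = ln(C_peak/C_trough) / k = ln(92.6/20) / 0.01335 = 1.533 / 0.01335 = 114.8 h

115 h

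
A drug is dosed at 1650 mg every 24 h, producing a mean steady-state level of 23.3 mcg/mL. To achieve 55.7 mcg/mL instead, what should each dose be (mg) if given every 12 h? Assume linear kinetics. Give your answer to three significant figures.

For first-order elimination, Css ∝ F·D/(CL·τ); F and CL are unchanged, so Css ∝ D/τ.
D₂ = D₁ × (Css,target / Css,current) × (τ₂/τ₁) = 1650 × (55.7/23.3) × (12/24) = 1972 mg

1970 mg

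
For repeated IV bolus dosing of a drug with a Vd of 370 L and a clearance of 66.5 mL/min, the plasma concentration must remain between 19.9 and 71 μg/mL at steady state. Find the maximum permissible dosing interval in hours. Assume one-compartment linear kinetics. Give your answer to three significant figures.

CL = 66.5 mL/min = 66.5 × 0.06 = 3.990 L/h
k = CL / Vd = 3.990 / 370.0 = 0.01078 h⁻¹
Between IV bolus doses, concentration decays as C = C₀·e^(−kτ), so C_peak/C_trough = e^(kτ).
τ_max = ln(C_peak/C_trough) / k = ln(71/19.9) / 0.01078 = 1.272 / 0.01078 = 118.0 h

118 h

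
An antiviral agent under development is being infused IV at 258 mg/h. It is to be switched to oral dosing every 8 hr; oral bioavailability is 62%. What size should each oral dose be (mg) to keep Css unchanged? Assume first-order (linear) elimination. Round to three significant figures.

3330 mg

To maintain the same Css, the systemic dosing rate must be unchanged: F·D/τ = infusion rate.
D = rate × τ / F = 258 × 8 / 0.62 = 3329 mg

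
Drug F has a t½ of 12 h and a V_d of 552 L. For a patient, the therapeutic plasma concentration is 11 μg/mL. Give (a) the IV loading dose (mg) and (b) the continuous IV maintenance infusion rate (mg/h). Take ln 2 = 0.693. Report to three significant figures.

LD = Vd × C = 552.0 × 11 = 6072 mg
CL = 0.693 × Vd / t½ = 0.693 × 552.0 / 12 = 31.88 L/h
Infusion rate = CL × Css = 31.88 × 11 = 350.7 mg/h

(a) 6070 mg; (b) 351 mg/h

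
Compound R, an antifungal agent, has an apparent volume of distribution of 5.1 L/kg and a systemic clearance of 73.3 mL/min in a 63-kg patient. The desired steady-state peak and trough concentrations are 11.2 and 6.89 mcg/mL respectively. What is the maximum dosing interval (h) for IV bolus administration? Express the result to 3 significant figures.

35.5 h

Vd(total) = 63 kg × 5.1 L/kg = 321.3 L
CL = 73.3 mL/min × 60/1000 = 4.398 L/h
k = CL / Vd = 4.398 / 321.3 = 0.01369 h⁻¹
Between IV bolus doses, concentration decays as C = C₀·e^(−kτ), so C_peak/C_trough = e^(kτ).
τ_max = ln(C_peak/C_trough) / k = ln(11.2/6.89) / 0.01369 = 0.4858 / 0.01369 = 35.49 h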